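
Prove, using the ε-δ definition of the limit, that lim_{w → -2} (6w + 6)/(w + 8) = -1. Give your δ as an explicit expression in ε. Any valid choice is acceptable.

Suppose ε > 0. We want δ > 0 with 0 < |w + 2| < δ ⇒ |(6w + 6)/(w + 8) + 1| < ε.
Combining over a common denominator, (6w + 6)/(w + 8) + 1 = [(6w + 6)·6 − (-6)·(w + 8)] / [6·(w + 8)] = 42(w + 2) / (6(w + 8)).
So |(6w + 6)/(w + 8) + 1| = 42|w + 2| / (6·|w + 8|).
Require δ ≤ 3, so |w + 8| ≥ |6| − |w + 2| > 6 − 3 = 3.
Hence |(6w + 6)/(w + 8) + 1| < 42|w + 2|/(6·3) = (7/3)|w + 2|, which is < ε once |w + 2| < (3/7)ε.
Take δ = min(3, (3/7)ε). Then 0 < |w + 2| < δ forces both bounds, so |(6w + 6)/(w + 8) + 1| < ε.

δ = min(3, (3/7)ε)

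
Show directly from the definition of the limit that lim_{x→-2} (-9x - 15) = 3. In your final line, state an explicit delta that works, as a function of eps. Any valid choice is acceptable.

delta = eps/9

Fix eps > 0. We need delta > 0 so that 0 < |x + 2| < delta implies |(-9x - 15) − 3| < eps.
Since (-9x - 15) − 3 = -9(x + 2), we have |(-9x - 15) − 3| = 9|x + 2|.
Thus it suffices that |x + 2| < eps/9.
Take delta = eps/9. If 0 < |x + 2| < delta then |(-9x - 15) − 3| = 9|x + 2| < 9·(eps/9) = eps.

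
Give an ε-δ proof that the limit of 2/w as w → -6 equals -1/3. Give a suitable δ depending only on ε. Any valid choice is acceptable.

Fix ε > 0. We seek δ > 0 such that 0 < |w + 6| < δ implies |2/w + 1/3| < ε.
|2/w + 1/3| = 2·|-6 − w|/(6·|w|) = 2|w + 6|/(6|w|).
Require δ ≤ 3 so that |w| > 6 − 3 = 3, hence 6|w| > 18.
Then |2/w + 1/3| < 2|w + 6|/18, which is < ε when |w + 6| < 9ε.
Take δ = min(3, 9ε). Then 0 < |w + 6| < δ gives both |w + 6| < 3 and |w + 6| < 9ε, so |2/w + 1/3| < ε.

δ = min(3, 9ε)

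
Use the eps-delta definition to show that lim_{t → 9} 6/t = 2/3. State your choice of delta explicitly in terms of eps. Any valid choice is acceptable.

Let eps > 0 be given. We seek delta > 0 such that 0 < |t − 9| < delta implies |6/t − (2/3)| < eps.
|6/t − (2/3)| = 6·|9 − t|/(9·|t|) = 6|t − 9|/(9|t|).
Require delta ≤ 9/2 so that |t| > 9 − 9/2 = 9/2, hence 9|t| > 81/2.
Then |6/t − (2/3)| < 6|t − 9|/(81/2), which is < eps when |t − 9| < (27/4)eps.
Take delta = min(9/2, (27/4)eps). Then 0 < |t − 9| < delta gives both |t − 9| < 9/2 and |t − 9| < (27/4)eps, so |6/t − (2/3)| < eps.

delta = min(9/2, (27/4)eps)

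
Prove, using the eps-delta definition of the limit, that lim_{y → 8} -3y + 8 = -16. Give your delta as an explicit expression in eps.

Let eps > 0. We need delta > 0 so that 0 < |y − 8| < delta implies |(-3y + 8) + 16| < eps.
|(-3y + 8) + 16| = |-3y + 24| = 3|y − 8|.
So 3|y − 8| < eps exactly when |y − 8| < eps/3.
Take delta = eps/3. If 0 < |y − 8| < delta then |(-3y + 8) + 16| = 3|y − 8| < 3·(eps/3) = eps.

delta = eps/3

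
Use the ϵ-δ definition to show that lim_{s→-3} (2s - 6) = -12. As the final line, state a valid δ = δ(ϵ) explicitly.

Let ϵ > 0. We need δ > 0 so that 0 < |s + 3| < δ implies |(2s - 6) + 12| < ϵ.
Since (2s - 6) + 12 = 2(s + 3), we have |(2s - 6) + 12| = 2|s + 3|.
Thus it suffices that |s + 3| < ϵ/2.
Choosing δ = ϵ/2 gives |(2s - 6) + 12| = 2|s + 3| < ϵ whenever |s + 3| < δ.

δ = ϵ/2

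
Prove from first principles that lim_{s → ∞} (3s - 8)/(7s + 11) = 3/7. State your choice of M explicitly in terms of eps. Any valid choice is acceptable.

Let eps > 0 be given. We seek M > 0 such that s > M implies |(3s - 8)/(7s + 11) − (3/7)| < eps.
(3s - 8)/(7s + 11) − (3/7) = (7(3s - 8) − 3(7s + 11)) / (7(7s + 11)) = -89/(7(7s + 11)).
For s > 0 we have 7s + 11 > 7s, so |(3s - 8)/(7s + 11) − (3/7)| = 89/(7(7s + 11)) < 89/(7·7s) = (89/49)/s.
Thus |(3s - 8)/(7s + 11) − (3/7)| < eps whenever s > (89/49)/eps.
Take M = (89/49)/eps. If s > M then |(3s - 8)/(7s + 11) − (3/7)| < (89/49)/s < eps.

M = (89/49)/eps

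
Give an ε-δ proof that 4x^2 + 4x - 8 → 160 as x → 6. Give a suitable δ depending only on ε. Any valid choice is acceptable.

δ = min(1, ε/56)

Let ε > 0 be given. We want δ > 0 such that 0 < |x − 6| < δ implies |(4x^2 + 4x - 8) − 160| < ε.
(4x^2 + 4x - 8) − 160 = 4x^2 + 4x - 168 = (x − 6)(4x + 28).
So |(4x^2 + 4x - 8) − 160| = |x − 6|·|4x + 28|.
Assume first that |x − 6| < 1, so |x| < 7. Then |4x + 28| ≤ 4·7 + 28 = 56.
Hence |(4x^2 + 4x - 8) − 160| ≤ 56|x − 6| < ε provided |x − 6| < ε/56.
Choosing δ = min(1, ε/56) ensures both conditions, hence |(4x^2 + 4x - 8) − 160| < ε.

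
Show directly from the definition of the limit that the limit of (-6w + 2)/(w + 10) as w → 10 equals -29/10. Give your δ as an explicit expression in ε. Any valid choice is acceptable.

Let ε > 0 be given. We want δ > 0 with 0 < |w − 10| < δ ⇒ |(-6w + 2)/(w + 10) + 29/10| < ε.
Combining over a common denominator, (-6w + 2)/(w + 10) + 29/10 = [(-6w + 2)·20 − (-58)·(w + 10)] / [20·(w + 10)] = -62(w − 10) / (20(w + 10)).
So |(-6w + 2)/(w + 10) + 29/10| = 62|w − 10| / (20·|w + 10|).
Restrict δ ≤ 10. Then |w − 10| < 10 gives |w + 10| = |(w − 10) + 20| ≥ 20 − 10 = 10.
Hence |(-6w + 2)/(w + 10) + 29/10| < 62|w − 10|/(20·10) = (31/100)|w − 10|, which is < ε once |w − 10| < (100/31)ε.
Take δ = min(10, (100/31)ε). Then 0 < |w − 10| < δ forces both bounds, so |(-6w + 2)/(w + 10) + 29/10| < ε.

δ = min(10, (100/31)ε)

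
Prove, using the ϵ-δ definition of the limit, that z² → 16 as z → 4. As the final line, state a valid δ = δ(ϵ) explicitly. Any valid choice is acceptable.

Let ϵ > 0. We seek δ > 0 with 0 < |z − 4| < δ ⇒ |z² − 16| < ϵ.
Factor: z² − 16 = (z − 4)(z + 4), so |z² − 16| = |z − 4|·|z + 4|.
Impose δ ≤ 2 so that |z| < 6; then |z + 4| ≤ 10.
Hence |z² − 16| ≤ 10|z − 4|, which is < ϵ once |z − 4| < ϵ/10.
Take δ = min(2, ϵ/10). If 0 < |z − 4| < δ then both bounds hold and |z² − 16| ≤ 10|z − 4| < 10·(ϵ/10) = ϵ.

δ = min(2, ϵ/10)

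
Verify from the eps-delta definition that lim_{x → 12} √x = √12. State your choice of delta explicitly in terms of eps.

Fix eps > 0. We want delta > 0 such that 0 < |x − 12| < delta implies |√x − √12| < eps.
Multiplying by the conjugate, |√x − √12| = |x − 12|/(√x + √12).
Restrict delta ≤ 12 so that |x − 12| < 12 forces x > 0, and then √x + √12 > √12.
Hence |√x − √12| < |x − 12|/√12, which is < eps once |x − 12| < √12·eps.
Take delta = min(12, √12·eps). If 0 < |x − 12| < delta then x > 0 and |√x − √12| < |x − 12|/√12 < eps.

delta = min(12, √12·eps)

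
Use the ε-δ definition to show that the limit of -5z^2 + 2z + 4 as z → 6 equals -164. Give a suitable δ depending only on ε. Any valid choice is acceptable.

δ = min(2, ε/68)

Let ε > 0 be given. We want δ > 0 such that 0 < |z − 6| < δ implies |(-5z^2 + 2z + 4) + 164| < ε.
(-5z^2 + 2z + 4) + 164 = -5z^2 + 2z + 168 = (z − 6)(-5z - 28).
So |(-5z^2 + 2z + 4) + 164| = |z − 6|·|-5z - 28|.
Require δ ≤ 2. Then |z − 6| < 2 gives |z| < 8, and by the triangle inequality |-5z - 28| ≤ 5·8 + 28 = 68.
Hence |(-5z^2 + 2z + 4) + 164| ≤ 68|z − 6| < ε provided |z − 6| < ε/68.
Take δ = min(2, ε/68). Then 0 < |z − 6| < δ gives both |z − 6| < 2 and |z − 6| < ε/68, so |(-5z^2 + 2z + 4) + 164| < ε.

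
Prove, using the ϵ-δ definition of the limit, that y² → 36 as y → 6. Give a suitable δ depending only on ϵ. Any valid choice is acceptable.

Let ϵ > 0 be given. We seek δ > 0 with 0 < |y − 6| < δ ⇒ |y² − 36| < ϵ.
Factor: y² − 36 = (y − 6)(y + 6), so |y² − 36| = |y − 6|·|y + 6|.
Impose δ ≤ 1 so that |y| < 7; then |y + 6| ≤ 13.
Hence |y² − 36| ≤ 13|y − 6|, which is < ϵ once |y − 6| < ϵ/13.
Take δ = min(1, ϵ/13). If 0 < |y − 6| < δ then both bounds hold and |y² − 36| ≤ 13|y − 6| < 13·(ϵ/13) = ϵ.

δ = min(1, ϵ/13)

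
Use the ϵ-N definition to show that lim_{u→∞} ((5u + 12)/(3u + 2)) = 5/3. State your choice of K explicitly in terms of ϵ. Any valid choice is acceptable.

K = (26/9)/ϵ

Suppose ϵ > 0. We seek K > 0 such that u > K implies |(5u + 12)/(3u + 2) − (5/3)| < ϵ.
(5u + 12)/(3u + 2) − (5/3) = (3(5u + 12) − 5(3u + 2)) / (3(3u + 2)) = 26/(3(3u + 2)).
For u > 0 we have 3u + 2 > 3u, so |(5u + 12)/(3u + 2) − (5/3)| = 26/(3(3u + 2)) < 26/(3·3u) = (26/9)/u.
Thus |(5u + 12)/(3u + 2) − (5/3)| < ϵ whenever u > (26/9)/ϵ.
Take K = (26/9)/ϵ. If u > K then |(5u + 12)/(3u + 2) − (5/3)| < (26/9)/u < ϵ.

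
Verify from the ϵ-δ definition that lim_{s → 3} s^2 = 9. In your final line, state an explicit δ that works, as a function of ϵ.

δ = min(1, ϵ/7)

Suppose ϵ > 0. We seek δ > 0 with 0 < |s − 3| < δ ⇒ |s^2 − 9| < ϵ.
Factor: s^2 − 9 = (s − 3)(s + 3), so |s^2 − 9| = |s − 3|·|s + 3|.
Impose δ ≤ 1 so that |s| < 4; then |s + 3| ≤ 7.
Hence |s^2 − 9| ≤ 7|s − 3|, which is < ϵ once |s − 3| < ϵ/7.
Take δ = min(1, ϵ/7). If 0 < |s − 3| < δ then both bounds hold and |s^2 − 9| ≤ 7|s − 3| < 7·(ϵ/7) = ϵ.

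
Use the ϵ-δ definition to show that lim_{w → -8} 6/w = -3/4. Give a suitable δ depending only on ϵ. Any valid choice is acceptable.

δ = min(4, (16/3)ϵ)

Fix ϵ > 0. We seek δ > 0 such that 0 < |w + 8| < δ implies |6/w + 3/4| < ϵ.
|6/w + 3/4| = 6·|-8 − w|/(8·|w|) = 6|w + 8|/(8|w|).
Restrict δ ≤ 4. Then |w + 8| < 4 gives |w| > 4, so 8|w| > 32.
Then |6/w + 3/4| < 6|w + 8|/32, which is < ϵ when |w + 8| < (16/3)ϵ.
Take δ = min(4, (16/3)ϵ). Then 0 < |w + 8| < δ gives both |w + 8| < 4 and |w + 8| < (16/3)ϵ, so |6/w + 3/4| < ϵ.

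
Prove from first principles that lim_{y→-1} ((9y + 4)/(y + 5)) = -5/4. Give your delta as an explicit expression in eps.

delta = min(2, (8/41)eps)

Fix eps > 0. We want delta > 0 with 0 < |y + 1| < delta ⇒ |(9y + 4)/(y + 5) + 5/4| < eps.
Combining over a common denominator, (9y + 4)/(y + 5) + 5/4 = [(9y + 4)·4 − (-5)·(y + 5)] / [4·(y + 5)] = 41(y + 1) / (4(y + 5)).
So |(9y + 4)/(y + 5) + 5/4| = 41|y + 1| / (4·|y + 5|).
Restrict delta ≤ 2. Then |y + 1| < 2 gives |y + 5| = |(y + 1) + 4| ≥ 4 − 2 = 2.
Hence |(9y + 4)/(y + 5) + 5/4| < 41|y + 1|/(4·2) = (41/8)|y + 1|, which is < eps once |y + 1| < (8/41)eps.
Take delta = min(2, (8/41)eps). Then 0 < |y + 1| < delta forces both bounds, so |(9y + 4)/(y + 5) + 5/4| < eps.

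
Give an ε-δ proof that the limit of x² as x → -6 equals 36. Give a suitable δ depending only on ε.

δ = min(1, ε/13)

Fix ε > 0. We seek δ > 0 with 0 < |x + 6| < δ ⇒ |x² − 36| < ε.
Factor: x² − 36 = (x + 6)(x - 6), so |x² − 36| = |x + 6|·|x - 6|.
Restrict δ ≤ 1. Then |x + 6| < 1 gives |x| < 7, so by the triangle inequality |x - 6| ≤ 7 + 6 = 13.
Hence |x² − 36| ≤ 13|x + 6|, which is < ε once |x + 6| < ε/13.
Take δ = min(1, ε/13). If 0 < |x + 6| < δ then both bounds hold and |x² − 36| ≤ 13|x + 6| < 13·(ε/13) = ε.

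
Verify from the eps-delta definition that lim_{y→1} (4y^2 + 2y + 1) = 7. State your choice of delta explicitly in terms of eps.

Fix eps > 0. We want delta > 0 such that 0 < |y − 1| < delta implies |(4y^2 + 2y + 1) − 7| < eps.
(4y^2 + 2y + 1) − 7 = 4y^2 + 2y - 6 = (y − 1)(4y + 6).
So |(4y^2 + 2y + 1) − 7| = |y − 1|·|4y + 6|.
Require delta ≤ 1. Then |y − 1| < 1 gives |y| < 2, and by the triangle inequality |4y + 6| ≤ 4·2 + 6 = 14.
Hence |(4y^2 + 2y + 1) − 7| ≤ 14|y − 1| < eps provided |y − 1| < eps/14.
Choosing delta = min(1, eps/14) ensures both conditions, hence |(4y^2 + 2y + 1) − 7| < eps.

delta = min(1, eps/14)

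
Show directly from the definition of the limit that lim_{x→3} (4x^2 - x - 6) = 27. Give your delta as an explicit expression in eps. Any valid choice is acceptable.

delta = min(1, eps/27)

Fix eps > 0. We want delta > 0 such that 0 < |x − 3| < delta implies |(4x^2 - x - 6) − 27| < eps.
(4x^2 - x - 6) − 27 = 4x^2 - x - 33 = (x − 3)(4x + 11).
So |(4x^2 - x - 6) − 27| = |x − 3|·|4x + 11|.
Require delta ≤ 1. Then |x − 3| < 1 gives |x| < 4, and by the triangle inequality |4x + 11| ≤ 4·4 + 11 = 27.
Hence |(4x^2 - x - 6) − 27| ≤ 27|x − 3| < eps provided |x − 3| < eps/27.
Choosing delta = min(1, eps/27) ensures both conditions, hence |(4x^2 - x - 6) − 27| < eps.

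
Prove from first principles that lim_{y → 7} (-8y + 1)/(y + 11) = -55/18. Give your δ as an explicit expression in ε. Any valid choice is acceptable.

Fix ε > 0. We want δ > 0 with 0 < |y − 7| < δ ⇒ |(-8y + 1)/(y + 11) + 55/18| < ε.
Combining over a common denominator, (-8y + 1)/(y + 11) + 55/18 = [(-8y + 1)·18 − (-55)·(y + 11)] / [18·(y + 11)] = -89(y − 7) / (18(y + 11)).
So |(-8y + 1)/(y + 11) + 55/18| = 89|y − 7| / (18·|y + 11|).
Restrict δ ≤ 9. Then |y − 7| < 9 gives |y + 11| = |(y − 7) + 18| ≥ 18 − 9 = 9.
Hence |(-8y + 1)/(y + 11) + 55/18| < 89|y − 7|/(18·9) = (89/162)|y − 7|, which is < ε once |y − 7| < (162/89)ε.
Take δ = min(9, (162/89)ε). Then 0 < |y − 7| < δ forces both bounds, so |(-8y + 1)/(y + 11) + 55/18| < ε.

δ = min(9, (162/89)ε)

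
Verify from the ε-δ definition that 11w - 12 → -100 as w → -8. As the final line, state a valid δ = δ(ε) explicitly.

δ = ε/11

Suppose ε > 0. We need δ > 0 so that 0 < |w + 8| < δ implies |(11w - 12) + 100| < ε.
Since (11w - 12) + 100 = 11(w + 8), we have |(11w - 12) + 100| = 11|w + 8|.
Thus it suffices that |w + 8| < ε/11.
Take δ = ε/11. If 0 < |w + 8| < δ then |(11w - 12) + 100| = 11|w + 8| < 11·(ε/11) = ε.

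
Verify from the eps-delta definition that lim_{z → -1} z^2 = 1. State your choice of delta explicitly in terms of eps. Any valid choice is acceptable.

delta = min(2, eps/4)

Fix eps > 0. We seek delta > 0 with 0 < |z + 1| < delta ⇒ |z^2 − 1| < eps.
Factor: z^2 − 1 = (z + 1)(z - 1), so |z^2 − 1| = |z + 1|·|z - 1|.
Restrict delta ≤ 2. Then |z + 1| < 2 gives |z| < 3, so by the triangle inequality |z - 1| ≤ 3 + 1 = 4.
Hence |z^2 − 1| ≤ 4|z + 1|, which is < eps once |z + 1| < eps/4.
Take delta = min(2, eps/4). If 0 < |z + 1| < delta then both bounds hold and |z^2 − 1| ≤ 4|z + 1| < 4·(eps/4) = eps.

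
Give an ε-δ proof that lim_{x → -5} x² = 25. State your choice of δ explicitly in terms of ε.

δ = min(1, ε/11)

Fix ε > 0. We seek δ > 0 with 0 < |x + 5| < δ ⇒ |x² − 25| < ε.
Factor: x² − 25 = (x + 5)(x - 5), so |x² − 25| = |x + 5|·|x - 5|.
Restrict δ ≤ 1. Then |x + 5| < 1 gives |x| < 6, so by the triangle inequality |x - 5| ≤ 6 + 5 = 11.
Hence |x² − 25| ≤ 11|x + 5|, which is < ε once |x + 5| < ε/11.
Take δ = min(1, ε/11). If 0 < |x + 5| < δ then both bounds hold and |x² − 25| ≤ 11|x + 5| < 11·(ε/11) = ε.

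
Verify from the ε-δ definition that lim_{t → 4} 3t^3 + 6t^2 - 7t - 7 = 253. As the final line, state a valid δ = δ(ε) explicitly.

Let ε > 0. We want δ > 0 such that 0 < |t − 4| < δ implies |(3t^3 + 6t^2 - 7t - 7) − 253| < ε.
(3t^3 + 6t^2 - 7t - 7) − 253 = 3t^3 + 6t^2 - 7t - 260 = (t − 4)(3t^2 + 18t + 65).
So |(3t^3 + 6t^2 - 7t - 7) − 253| = |t − 4|·|3t^2 + 18t + 65|.
Require δ ≤ 1. Then |t − 4| < 1 gives |t| < 5, and by the triangle inequality |3t^2 + 18t + 65| ≤ 3·5^2 + 18·5 + 65 = 230.
Hence |(3t^3 + 6t^2 - 7t - 7) − 253| ≤ 230|t − 4| < ε provided |t − 4| < ε/230.
Choosing δ = min(1, ε/230) ensures both conditions, hence |(3t^3 + 6t^2 - 7t - 7) − 253| < ε.

δ = min(1, ε/230)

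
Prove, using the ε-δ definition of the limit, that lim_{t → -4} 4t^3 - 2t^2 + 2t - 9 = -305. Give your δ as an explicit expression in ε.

δ = min(1, ε/264)

Let ε > 0 be given. We want δ > 0 such that 0 < |t + 4| < δ implies |(4t^3 - 2t^2 + 2t - 9) + 305| < ε.
(4t^3 - 2t^2 + 2t - 9) + 305 = 4t^3 - 2t^2 + 2t + 296 = (t + 4)(4t^2 - 18t + 74).
So |(4t^3 - 2t^2 + 2t - 9) + 305| = |t + 4|·|4t^2 - 18t + 74|.
Require δ ≤ 1. Then |t + 4| < 1 gives |t| < 5, and by the triangle inequality |4t^2 - 18t + 74| ≤ 4·5^2 + 18·5 + 74 = 264.
Hence |(4t^3 - 2t^2 + 2t - 9) + 305| ≤ 264|t + 4| < ε provided |t + 4| < ε/264.
Take δ = min(1, ε/264). Then 0 < |t + 4| < δ gives both |t + 4| < 1 and |t + 4| < ε/264, so |(4t^3 - 2t^2 + 2t - 9) + 305| < ε.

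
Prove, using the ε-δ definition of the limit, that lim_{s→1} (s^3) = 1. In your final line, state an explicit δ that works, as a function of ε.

Let ε > 0 be given. We seek δ > 0 with 0 < |s − 1| < δ ⇒ |s^3 − 1| < ε.
Factor: s^3 − 1 = (s − 1)(s^2 + s + 1), so |s^3 − 1| = |s − 1|·|s^2 + s + 1|.
Impose δ ≤ 1 so that |s| < 2; then |s^2 + s + 1| ≤ 7.
Hence |s^3 − 1| ≤ 7|s − 1|, which is < ε once |s − 1| < ε/7.
Take δ = min(1, ε/7). If 0 < |s − 1| < δ then both bounds hold and |s^3 − 1| ≤ 7|s − 1| < 7·(ε/7) = ε.

δ = min(1, ε/7)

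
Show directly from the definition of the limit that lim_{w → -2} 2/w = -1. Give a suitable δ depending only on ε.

Let ε > 0. We seek δ > 0 such that 0 < |w + 2| < δ implies |2/w + 1| < ε.
|2/w + 1| = 2·|-2 − w|/(2·|w|) = 2|w + 2|/(2|w|).
Require δ ≤ 1 so that |w| > 2 − 1 = 1, hence 2|w| > 2.
Then |2/w + 1| < 2|w + 2|/2, which is < ε when |w + 2| < ε.
Take δ = min(1, ε). Then 0 < |w + 2| < δ gives both |w + 2| < 1 and |w + 2| < ε, so |2/w + 1| < ε.

δ = min(1, ε)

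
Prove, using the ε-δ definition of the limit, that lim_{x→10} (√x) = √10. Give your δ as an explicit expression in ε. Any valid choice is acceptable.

Let ε > 0 be given. We want δ > 0 such that 0 < |x − 10| < δ implies |√x − √10| < ε.
Rationalise: √x − √10 = (x − 10)/(√x + √10), so |√x − √10| = |x − 10|/(√x + √10).
Restrict δ ≤ 10 so that |x − 10| < 10 forces x > 0, and then √x + √10 > √10.
Hence |√x − √10| < |x − 10|/√10, which is < ε once |x − 10| < √10·ε.
Take δ = min(10, √10·ε). If 0 < |x − 10| < δ then x > 0 and |√x − √10| < |x − 10|/√10 < ε.

δ = min(10, √10·ε)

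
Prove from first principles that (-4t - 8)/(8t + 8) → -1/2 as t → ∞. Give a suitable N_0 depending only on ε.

Let ε > 0. We seek N_0 > 0 such that t > N_0 implies |(-4t - 8)/(8t + 8) + 1/2| < ε.
(-4t - 8)/(8t + 8) + 1/2 = (8(-4t - 8) − (-4)(8t + 8)) / (8(8t + 8)) = -32/(8(8t + 8)).
For t > 0 we have 8t + 8 > 8t, so |(-4t - 8)/(8t + 8) + 1/2| = 32/(8(8t + 8)) < 32/(8·8t) = (1/2)/t.
Thus |(-4t - 8)/(8t + 8) + 1/2| < ε whenever t > (1/2)/ε.
Take N_0 = (1/2)/ε. If t > N_0 then |(-4t - 8)/(8t + 8) + 1/2| < (1/2)/t < ε.

N_0 = (1/2)/ε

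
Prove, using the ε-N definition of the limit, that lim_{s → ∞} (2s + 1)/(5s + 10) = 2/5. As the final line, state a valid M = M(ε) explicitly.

M = (3/5)/ε

Fix ε > 0. We seek M > 0 such that s > M implies |(2s + 1)/(5s + 10) − (2/5)| < ε.
(2s + 1)/(5s + 10) − (2/5) = (5(2s + 1) − 2(5s + 10)) / (5(5s + 10)) = -15/(5(5s + 10)).
For s > 0 we have 5s + 10 > 5s, so |(2s + 1)/(5s + 10) − (2/5)| = 15/(5(5s + 10)) < 15/(5·5s) = (3/5)/s.
Thus |(2s + 1)/(5s + 10) − (2/5)| < ε whenever s > (3/5)/ε.
Take M = (3/5)/ε. If s > M then |(2s + 1)/(5s + 10) − (2/5)| < (3/5)/s < ε.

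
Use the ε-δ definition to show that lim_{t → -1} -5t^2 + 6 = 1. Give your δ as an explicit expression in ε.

δ = min(2, ε/20)

Let ε > 0 be given. We want δ > 0 such that 0 < |t + 1| < δ implies |(-5t^2 + 6) − 1| < ε.
(-5t^2 + 6) − 1 = -5t^2 + 5 = (t + 1)(-5t + 5).
So |(-5t^2 + 6) − 1| = |t + 1|·|-5t + 5|.
Assume first that |t + 1| < 2, so |t| < 3. Then |-5t + 5| ≤ 5·3 + 5 = 20.
Hence |(-5t^2 + 6) − 1| ≤ 20|t + 1| < ε provided |t + 1| < ε/20.
Take δ = min(2, ε/20). Then 0 < |t + 1| < δ gives both |t + 1| < 2 and |t + 1| < ε/20, so |(-5t^2 + 6) − 1| < ε.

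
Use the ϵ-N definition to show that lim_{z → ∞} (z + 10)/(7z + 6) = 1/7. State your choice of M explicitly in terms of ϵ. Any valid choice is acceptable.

M = (64/49)/ϵ

Let ϵ > 0. We seek M > 0 such that z > M implies |(z + 10)/(7z + 6) − (1/7)| < ϵ.
(z + 10)/(7z + 6) − (1/7) = (7(z + 10) − (7z + 6)) / (7(7z + 6)) = 64/(7(7z + 6)).
For z > 0 we have 7z + 6 > 7z, so |(z + 10)/(7z + 6) − (1/7)| = 64/(7(7z + 6)) < 64/(7·7z) = (64/49)/z.
Thus |(z + 10)/(7z + 6) − (1/7)| < ϵ whenever z > (64/49)/ϵ.
Take M = (64/49)/ϵ. If z > M then |(z + 10)/(7z + 6) − (1/7)| < (64/49)/z < ϵ.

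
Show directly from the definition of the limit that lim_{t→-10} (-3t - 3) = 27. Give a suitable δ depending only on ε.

δ = ε/3

Fix ε > 0. We need δ > 0 so that 0 < |t + 10| < δ implies |(-3t - 3) − 27| < ε.
Since (-3t - 3) − 27 = -3(t + 10), we have |(-3t - 3) − 27| = 3|t + 10|.
Thus it suffices that |t + 10| < ε/3.
Take δ = ε/3. If 0 < |t + 10| < δ then |(-3t - 3) − 27| = 3|t + 10| < 3·(ε/3) = ε.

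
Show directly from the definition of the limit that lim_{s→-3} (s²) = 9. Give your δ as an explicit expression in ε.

δ = min(2, ε/8)

Suppose ε > 0. We seek δ > 0 with 0 < |s + 3| < δ ⇒ |s² − 9| < ε.
Factor: s² − 9 = (s + 3)(s - 3), so |s² − 9| = |s + 3|·|s - 3|.
Restrict δ ≤ 2. Then |s + 3| < 2 gives |s| < 5, so by the triangle inequality |s - 3| ≤ 5 + 3 = 8.
Hence |s² − 9| ≤ 8|s + 3|, which is < ε once |s + 3| < ε/8.
Take δ = min(2, ε/8). If 0 < |s + 3| < δ then both bounds hold and |s² − 9| ≤ 8|s + 3| < 8·(ε/8) = ε.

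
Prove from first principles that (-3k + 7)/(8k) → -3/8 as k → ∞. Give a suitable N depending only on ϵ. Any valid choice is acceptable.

N = (7/8)/ϵ

Suppose ϵ > 0. For k ≥ 1, |(-3k + 7)/(8k) + 3/8| = |56|/(8(8k)) = 56/(8(8k)).
Since 8k ≥ 8k for k ≥ 1, this is ≤ 56/(8·8k) = (7/8)/k.
So |(-3k + 7)/(8k) + 3/8| < ϵ whenever k > (7/8)/ϵ.
Take N = (7/8)/ϵ. If k > N then |(-3k + 7)/(8k) + 3/8| ≤ (7/8)/k < ϵ.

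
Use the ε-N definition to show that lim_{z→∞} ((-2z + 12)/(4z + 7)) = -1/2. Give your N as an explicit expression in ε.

Suppose ε > 0. We seek N > 0 such that z > N implies |(-2z + 12)/(4z + 7) + 1/2| < ε.
(-2z + 12)/(4z + 7) + 1/2 = (4(-2z + 12) − (-2)(4z + 7)) / (4(4z + 7)) = 62/(4(4z + 7)).
For z > 0 we have 4z + 7 > 4z, so |(-2z + 12)/(4z + 7) + 1/2| = 62/(4(4z + 7)) < 62/(4·4z) = (31/8)/z.
Thus |(-2z + 12)/(4z + 7) + 1/2| < ε whenever z > (31/8)/ε.
Take N = (31/8)/ε. If z > N then |(-2z + 12)/(4z + 7) + 1/2| < (31/8)/z < ε.

N = (31/8)/ε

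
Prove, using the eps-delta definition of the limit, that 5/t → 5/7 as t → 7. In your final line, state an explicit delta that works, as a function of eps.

delta = min(7/2, (49/10)eps)

Fix eps > 0. We seek delta > 0 such that 0 < |t − 7| < delta implies |5/t − (5/7)| < eps.
|5/t − (5/7)| = 5·|7 − t|/(7·|t|) = 5|t − 7|/(7|t|).
Restrict delta ≤ 7/2. Then |t − 7| < 7/2 gives |t| > 7/2, so 7|t| > 49/2.
Then |5/t − (5/7)| < 5|t − 7|/(49/2), which is < eps when |t − 7| < (49/10)eps.
Take delta = min(7/2, (49/10)eps). Then 0 < |t − 7| < delta gives both |t − 7| < 7/2 and |t − 7| < (49/10)eps, so |5/t − (5/7)| < eps.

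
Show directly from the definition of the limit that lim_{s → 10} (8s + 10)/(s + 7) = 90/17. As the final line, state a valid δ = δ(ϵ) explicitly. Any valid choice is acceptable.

Fix ϵ > 0. We want δ > 0 with 0 < |s − 10| < δ ⇒ |(8s + 10)/(s + 7) − (90/17)| < ϵ.
Combining over a common denominator, (8s + 10)/(s + 7) − (90/17) = [(8s + 10)·17 − 90·(s + 7)] / [17·(s + 7)] = 46(s − 10) / (17(s + 7)).
So |(8s + 10)/(s + 7) − (90/17)| = 46|s − 10| / (17·|s + 7|).
Restrict δ ≤ 17/2. Then |s − 10| < 17/2 gives |s + 7| = |(s − 10) + 17| ≥ 17 − 17/2 = 17/2.
Hence |(8s + 10)/(s + 7) − (90/17)| < 46|s − 10|/(17·(17/2)) = (92/289)|s − 10|, which is < ϵ once |s − 10| < (289/92)ϵ.
Take δ = min(17/2, (289/92)ϵ). Then 0 < |s − 10| < δ forces both bounds, so |(8s + 10)/(s + 7) − (90/17)| < ϵ.

δ = min(17/2, (289/92)ϵ)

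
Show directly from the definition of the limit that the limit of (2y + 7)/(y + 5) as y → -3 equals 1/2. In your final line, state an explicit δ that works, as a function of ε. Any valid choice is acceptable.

Let ε > 0 be given. We want δ > 0 with 0 < |y + 3| < δ ⇒ |(2y + 7)/(y + 5) − (1/2)| < ε.
Combining over a common denominator, (2y + 7)/(y + 5) − (1/2) = [(2y + 7)·2 − 1·(y + 5)] / [2·(y + 5)] = 3(y + 3) / (2(y + 5)).
So |(2y + 7)/(y + 5) − (1/2)| = 3|y + 3| / (2·|y + 5|).
Require δ ≤ 1, so |y + 5| ≥ |2| − |y + 3| > 2 − 1 = 1.
Hence |(2y + 7)/(y + 5) − (1/2)| < 3|y + 3|/(2·1) = (3/2)|y + 3|, which is < ε once |y + 3| < (2/3)ε.
Take δ = min(1, (2/3)ε). Then 0 < |y + 3| < δ forces both bounds, so |(2y + 7)/(y + 5) − (1/2)| < ε.

δ = min(1, (2/3)ε)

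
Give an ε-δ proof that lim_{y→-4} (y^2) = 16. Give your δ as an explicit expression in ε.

Suppose ε > 0. We seek δ > 0 with 0 < |y + 4| < δ ⇒ |y^2 − 16| < ε.
Factor: y^2 − 16 = (y + 4)(y - 4), so |y^2 − 16| = |y + 4|·|y - 4|.
Impose δ ≤ 1 so that |y| < 5; then |y - 4| ≤ 9.
Hence |y^2 − 16| ≤ 9|y + 4|, which is < ε once |y + 4| < ε/9.
Take δ = min(1, ε/9). If 0 < |y + 4| < δ then both bounds hold and |y^2 − 16| ≤ 9|y + 4| < 9·(ε/9) = ε.

δ = min(1, ε/9)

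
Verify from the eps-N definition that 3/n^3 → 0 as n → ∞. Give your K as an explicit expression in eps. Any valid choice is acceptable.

K = (3/eps)^{1/3}

Let eps > 0. For n ≥ 1, |3/n^3 − 0| = 3/n^3.
3/n^3 < eps ⇔ n^3 > 3/eps ⇔ n > (3/eps)^{1/3}.
Take K = (3/eps)^{1/3}. Then n > K implies 3/n^3 < eps.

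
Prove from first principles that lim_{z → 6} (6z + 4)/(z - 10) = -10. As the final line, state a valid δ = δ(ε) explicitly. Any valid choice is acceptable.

δ = min(2, (1/8)ε)

Fix ε > 0. We want δ > 0 with 0 < |z − 6| < δ ⇒ |(6z + 4)/(z - 10) + 10| < ε.
Combining over a common denominator, (6z + 4)/(z - 10) + 10 = [(6z + 4)·(-4) − 40·(z - 10)] / [(-4)·(z - 10)] = -64(z − 6) / ((-4)(z - 10)).
So |(6z + 4)/(z - 10) + 10| = 64|z − 6| / (4·|z − 10|).
Require δ ≤ 2, so |z − 10| ≥ |-4| − |z − 6| > 4 − 2 = 2.
Hence |(6z + 4)/(z - 10) + 10| < 64|z − 6|/(4·2) = 8|z − 6|, which is < ε once |z − 6| < (1/8)ε.
Take δ = min(2, (1/8)ε). Then 0 < |z − 6| < δ forces both bounds, so |(6z + 4)/(z - 10) + 10| < ε.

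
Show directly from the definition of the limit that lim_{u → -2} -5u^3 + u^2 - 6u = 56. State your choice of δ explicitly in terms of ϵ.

δ = min(2, ϵ/152)

Let ϵ > 0 be given. We want δ > 0 such that 0 < |u + 2| < δ implies |(-5u^3 + u^2 - 6u) − 56| < ϵ.
(-5u^3 + u^2 - 6u) − 56 = -5u^3 + u^2 - 6u - 56 = (u + 2)(-5u^2 + 11u - 28).
So |(-5u^3 + u^2 - 6u) − 56| = |u + 2|·|-5u^2 + 11u - 28|.
Require δ ≤ 2. Then |u + 2| < 2 gives |u| < 4, and by the triangle inequality |-5u^2 + 11u - 28| ≤ 5·4^2 + 11·4 + 28 = 152.
Hence |(-5u^3 + u^2 - 6u) − 56| ≤ 152|u + 2| < ϵ provided |u + 2| < ϵ/152.
Take δ = min(2, ϵ/152). Then 0 < |u + 2| < δ gives both |u + 2| < 2 and |u + 2| < ϵ/152, so |(-5u^3 + u^2 - 6u) − 56| < ϵ.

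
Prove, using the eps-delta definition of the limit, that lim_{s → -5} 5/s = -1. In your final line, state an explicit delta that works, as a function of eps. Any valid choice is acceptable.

Let eps > 0. We seek delta > 0 such that 0 < |s + 5| < delta implies |5/s + 1| < eps.
|5/s + 1| = 5·|-5 − s|/(5·|s|) = 5|s + 5|/(5|s|).
Restrict delta ≤ 5/2. Then |s + 5| < 5/2 gives |s| > 5/2, so 5|s| > 25/2.
Then |5/s + 1| < 5|s + 5|/(25/2), which is < eps when |s + 5| < (5/2)eps.
Take delta = min(5/2, (5/2)eps). Then 0 < |s + 5| < delta gives both |s + 5| < 5/2 and |s + 5| < (5/2)eps, so |5/s + 1| < eps.

delta = min(5/2, (5/2)eps)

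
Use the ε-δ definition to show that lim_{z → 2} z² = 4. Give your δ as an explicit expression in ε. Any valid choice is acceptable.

δ = min(1, ε/5)

Suppose ε > 0. We seek δ > 0 with 0 < |z − 2| < δ ⇒ |z² − 4| < ε.
Factor: z² − 4 = (z − 2)(z + 2), so |z² − 4| = |z − 2|·|z + 2|.
Impose δ ≤ 1 so that |z| < 3; then |z + 2| ≤ 5.
Hence |z² − 4| ≤ 5|z − 2|, which is < ε once |z − 2| < ε/5.
Take δ = min(1, ε/5). If 0 < |z − 2| < δ then both bounds hold and |z² − 4| ≤ 5|z − 2| < 5·(ε/5) = ε.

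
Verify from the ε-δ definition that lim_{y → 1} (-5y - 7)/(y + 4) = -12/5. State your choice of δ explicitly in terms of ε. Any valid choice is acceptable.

Fix ε > 0. We want δ > 0 with 0 < |y − 1| < δ ⇒ |(-5y - 7)/(y + 4) + 12/5| < ε.
Combining over a common denominator, (-5y - 7)/(y + 4) + 12/5 = [(-5y - 7)·5 − (-12)·(y + 4)] / [5·(y + 4)] = -13(y − 1) / (5(y + 4)).
So |(-5y - 7)/(y + 4) + 12/5| = 13|y − 1| / (5·|y + 4|).
Require δ ≤ 5/2, so |y + 4| ≥ |5| − |y − 1| > 5 − 5/2 = 5/2.
Hence |(-5y - 7)/(y + 4) + 12/5| < 13|y − 1|/(5·(5/2)) = (26/25)|y − 1|, which is < ε once |y − 1| < (25/26)ε.
Take δ = min(5/2, (25/26)ε). Then 0 < |y − 1| < δ forces both bounds, so |(-5y - 7)/(y + 4) + 12/5| < ε.

δ = min(5/2, (25/26)ε)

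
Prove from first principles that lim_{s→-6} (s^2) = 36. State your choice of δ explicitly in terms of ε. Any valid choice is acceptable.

Let ε > 0. We seek δ > 0 with 0 < |s + 6| < δ ⇒ |s^2 − 36| < ε.
Factor: s^2 − 36 = (s + 6)(s - 6), so |s^2 − 36| = |s + 6|·|s - 6|.
Restrict δ ≤ 2. Then |s + 6| < 2 gives |s| < 8, so by the triangle inequality |s - 6| ≤ 8 + 6 = 14.
Hence |s^2 − 36| ≤ 14|s + 6|, which is < ε once |s + 6| < ε/14.
Take δ = min(2, ε/14). If 0 < |s + 6| < δ then both bounds hold and |s^2 − 36| ≤ 14|s + 6| < 14·(ε/14) = ε.

δ = min(2, ε/14)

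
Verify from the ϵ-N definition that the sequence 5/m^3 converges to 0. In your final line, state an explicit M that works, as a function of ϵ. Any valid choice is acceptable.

M = (5/ϵ)^{1/3}

Fix ϵ > 0. For m ≥ 1, |5/m^3 − 0| = 5/m^3.
5/m^3 < ϵ ⇔ m^3 > 5/ϵ ⇔ m > (5/ϵ)^{1/3}.
Take M = (5/ϵ)^{1/3}. Then m > M implies 5/m^3 < ϵ.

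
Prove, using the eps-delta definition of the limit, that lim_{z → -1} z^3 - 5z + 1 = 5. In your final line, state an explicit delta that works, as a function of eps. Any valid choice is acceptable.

delta = min(2, eps/16)

Let eps > 0. We want delta > 0 such that 0 < |z + 1| < delta implies |(z^3 - 5z + 1) − 5| < eps.
(z^3 - 5z + 1) − 5 = z^3 - 5z - 4 = (z + 1)(z^2 - z - 4).
So |(z^3 - 5z + 1) − 5| = |z + 1|·|z^2 - z - 4|.
Require delta ≤ 2. Then |z + 1| < 2 gives |z| < 3, and by the triangle inequality |z^2 - z - 4| ≤ 3^2 + 3 + 4 = 16.
Hence |(z^3 - 5z + 1) − 5| ≤ 16|z + 1| < eps provided |z + 1| < eps/16.
Take delta = min(2, eps/16). Then 0 < |z + 1| < delta gives both |z + 1| < 2 and |z + 1| < eps/16, so |(z^3 - 5z + 1) − 5| < eps.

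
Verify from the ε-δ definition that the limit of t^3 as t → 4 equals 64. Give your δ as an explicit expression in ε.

Fix ε > 0. We seek δ > 0 with 0 < |t − 4| < δ ⇒ |t^3 − 64| < ε.
Factor: t^3 − 64 = (t − 4)(t^2 + 4t + 16), so |t^3 − 64| = |t − 4|·|t^2 + 4t + 16|.
Restrict δ ≤ 1. Then |t − 4| < 1 gives |t| < 5, so by the triangle inequality |t^2 + 4t + 16| ≤ 5^2 + 4·5 + 16 = 61.
Hence |t^3 − 64| ≤ 61|t − 4|, which is < ε once |t − 4| < ε/61.
Take δ = min(1, ε/61). If 0 < |t − 4| < δ then both bounds hold and |t^3 − 64| ≤ 61|t − 4| < 61·(ε/61) = ε.

δ = min(1, ε/61)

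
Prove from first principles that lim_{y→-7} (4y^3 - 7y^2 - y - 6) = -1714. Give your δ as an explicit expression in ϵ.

Suppose ϵ > 0. We want δ > 0 such that 0 < |y + 7| < δ implies |(4y^3 - 7y^2 - y - 6) + 1714| < ϵ.
(4y^3 - 7y^2 - y - 6) + 1714 = 4y^3 - 7y^2 - y + 1708 = (y + 7)(4y^2 - 35y + 244).
So |(4y^3 - 7y^2 - y - 6) + 1714| = |y + 7|·|4y^2 - 35y + 244|.
Assume first that |y + 7| < 1, so |y| < 8. Then |4y^2 - 35y + 244| ≤ 4·8^2 + 35·8 + 244 = 780.
Hence |(4y^3 - 7y^2 - y - 6) + 1714| ≤ 780|y + 7| < ϵ provided |y + 7| < ϵ/780.
Choosing δ = min(1, ϵ/780) ensures both conditions, hence |(4y^3 - 7y^2 - y - 6) + 1714| < ϵ.

δ = min(1, ϵ/780)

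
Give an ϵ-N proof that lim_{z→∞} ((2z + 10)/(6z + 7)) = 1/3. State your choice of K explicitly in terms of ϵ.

K = (23/18)/ϵ

Fix ϵ > 0. We seek K > 0 such that z > K implies |(2z + 10)/(6z + 7) − (1/3)| < ϵ.
(2z + 10)/(6z + 7) − (1/3) = (6(2z + 10) − 2(6z + 7)) / (6(6z + 7)) = 46/(6(6z + 7)).
For z > 0 we have 6z + 7 > 6z, so |(2z + 10)/(6z + 7) − (1/3)| = 46/(6(6z + 7)) < 46/(6·6z) = (23/18)/z.
Thus |(2z + 10)/(6z + 7) − (1/3)| < ϵ whenever z > (23/18)/ϵ.
Take K = (23/18)/ϵ. If z > K then |(2z + 10)/(6z + 7) − (1/3)| < (23/18)/z < ϵ.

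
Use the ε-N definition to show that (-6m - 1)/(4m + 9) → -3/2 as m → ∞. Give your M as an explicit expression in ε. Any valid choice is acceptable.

Let ε > 0 be given. For m ≥ 1, |(-6m - 1)/(4m + 9) + 3/2| = |50|/(4(4m + 9)) = 50/(4(4m + 9)).
Since 4m + 9 ≥ 4m for m ≥ 1, this is ≤ 50/(4·4m) = (25/8)/m.
So |(-6m - 1)/(4m + 9) + 3/2| < ε whenever m > (25/8)/ε.
Take M = (25/8)/ε. If m > M then |(-6m - 1)/(4m + 9) + 3/2| ≤ (25/8)/m < ε.

M = (25/8)/ε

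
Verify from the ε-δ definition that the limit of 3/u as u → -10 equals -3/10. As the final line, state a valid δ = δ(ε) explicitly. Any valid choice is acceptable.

δ = min(5, (50/3)ε)

Suppose ε > 0. We seek δ > 0 such that 0 < |u + 10| < δ implies |3/u + 3/10| < ε.
|3/u + 3/10| = 3·|-10 − u|/(10·|u|) = 3|u + 10|/(10|u|).
Require δ ≤ 5 so that |u| > 10 − 5 = 5, hence 10|u| > 50.
Then |3/u + 3/10| < 3|u + 10|/50, which is < ε when |u + 10| < (50/3)ε.
Take δ = min(5, (50/3)ε). Then 0 < |u + 10| < δ gives both |u + 10| < 5 and |u + 10| < (50/3)ε, so |3/u + 3/10| < ε.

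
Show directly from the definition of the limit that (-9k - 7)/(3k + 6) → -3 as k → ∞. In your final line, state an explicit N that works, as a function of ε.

N = (11/3)/ε

Suppose ε > 0. For k ≥ 1, |(-9k - 7)/(3k + 6) + 3| = |33|/(3(3k + 6)) = 33/(3(3k + 6)).
Since 3k + 6 ≥ 3k for k ≥ 1, this is ≤ 33/(3·3k) = (11/3)/k.
So |(-9k - 7)/(3k + 6) + 3| < ε whenever k > (11/3)/ε.
Take N = (11/3)/ε. If k > N then |(-9k - 7)/(3k + 6) + 3| ≤ (11/3)/k < ε.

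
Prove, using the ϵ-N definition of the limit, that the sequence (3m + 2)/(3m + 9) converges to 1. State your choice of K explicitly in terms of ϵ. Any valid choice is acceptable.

Let ϵ > 0 be given. For m ≥ 1, |(3m + 2)/(3m + 9) − 1| = |-21|/(3(3m + 9)) = 21/(3(3m + 9)).
Since 3m + 9 ≥ 3m for m ≥ 1, this is ≤ 21/(3·3m) = (7/3)/m.
So |(3m + 2)/(3m + 9) − 1| < ϵ whenever m > (7/3)/ϵ.
Take K = (7/3)/ϵ. If m > K then |(3m + 2)/(3m + 9) − 1| ≤ (7/3)/m < ϵ.

K = (7/3)/ϵ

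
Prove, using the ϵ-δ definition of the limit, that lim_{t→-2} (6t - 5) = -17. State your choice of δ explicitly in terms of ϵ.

δ = ϵ/6

Let ϵ > 0 be given. We need δ > 0 so that 0 < |t + 2| < δ implies |(6t - 5) + 17| < ϵ.
Since (6t - 5) + 17 = 6(t + 2), we have |(6t - 5) + 17| = 6|t + 2|.
So 6|t + 2| < ϵ exactly when |t + 2| < ϵ/6.
Take δ = ϵ/6. If 0 < |t + 2| < δ then |(6t - 5) + 17| = 6|t + 2| < 6·(ϵ/6) = ϵ.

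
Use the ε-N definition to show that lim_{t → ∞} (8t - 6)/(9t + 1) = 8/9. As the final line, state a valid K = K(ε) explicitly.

Fix ε > 0. We seek K > 0 such that t > K implies |(8t - 6)/(9t + 1) − (8/9)| < ε.
(8t - 6)/(9t + 1) − (8/9) = (9(8t - 6) − 8(9t + 1)) / (9(9t + 1)) = -62/(9(9t + 1)).
For t > 0 we have 9t + 1 > 9t, so |(8t - 6)/(9t + 1) − (8/9)| = 62/(9(9t + 1)) < 62/(9·9t) = (62/81)/t.
Thus |(8t - 6)/(9t + 1) − (8/9)| < ε whenever t > (62/81)/ε.
Take K = (62/81)/ε. If t > K then |(8t - 6)/(9t + 1) − (8/9)| < (62/81)/t < ε.

K = (62/81)/ε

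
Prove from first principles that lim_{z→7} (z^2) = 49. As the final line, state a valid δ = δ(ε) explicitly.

Let ε > 0. We seek δ > 0 with 0 < |z − 7| < δ ⇒ |z^2 − 49| < ε.
Factor: z^2 − 49 = (z − 7)(z + 7), so |z^2 − 49| = |z − 7|·|z + 7|.
Impose δ ≤ 2 so that |z| < 9; then |z + 7| ≤ 16.
Hence |z^2 − 49| ≤ 16|z − 7|, which is < ε once |z − 7| < ε/16.
Take δ = min(2, ε/16). If 0 < |z − 7| < δ then both bounds hold and |z^2 − 49| ≤ 16|z − 7| < 16·(ε/16) = ε.

δ = min(2, ε/16)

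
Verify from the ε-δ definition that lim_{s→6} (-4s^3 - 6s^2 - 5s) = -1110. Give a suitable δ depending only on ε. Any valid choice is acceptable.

Suppose ε > 0. We want δ > 0 such that 0 < |s − 6| < δ implies |(-4s^3 - 6s^2 - 5s) + 1110| < ε.
(-4s^3 - 6s^2 - 5s) + 1110 = -4s^3 - 6s^2 - 5s + 1110 = (s − 6)(-4s^2 - 30s - 185).
So |(-4s^3 - 6s^2 - 5s) + 1110| = |s − 6|·|-4s^2 - 30s - 185|.
Require δ ≤ 1. Then |s − 6| < 1 gives |s| < 7, and by the triangle inequality |-4s^2 - 30s - 185| ≤ 4·7^2 + 30·7 + 185 = 591.
Hence |(-4s^3 - 6s^2 - 5s) + 1110| ≤ 591|s − 6| < ε provided |s − 6| < ε/591.
Choosing δ = min(1, ε/591) ensures both conditions, hence |(-4s^3 - 6s^2 - 5s) + 1110| < ε.

δ = min(1, ε/591)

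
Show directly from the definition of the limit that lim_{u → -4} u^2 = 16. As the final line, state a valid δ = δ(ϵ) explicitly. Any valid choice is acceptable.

Let ϵ > 0 be given. We seek δ > 0 with 0 < |u + 4| < δ ⇒ |u^2 − 16| < ϵ.
Factor: u^2 − 16 = (u + 4)(u - 4), so |u^2 − 16| = |u + 4|·|u - 4|.
Impose δ ≤ 1 so that |u| < 5; then |u - 4| ≤ 9.
Hence |u^2 − 16| ≤ 9|u + 4|, which is < ϵ once |u + 4| < ϵ/9.
Take δ = min(1, ϵ/9). If 0 < |u + 4| < δ then both bounds hold and |u^2 − 16| ≤ 9|u + 4| < 9·(ϵ/9) = ϵ.

δ = min(1, ϵ/9)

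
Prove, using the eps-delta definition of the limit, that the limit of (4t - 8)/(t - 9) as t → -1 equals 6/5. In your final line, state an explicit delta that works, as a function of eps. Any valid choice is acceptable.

Suppose eps > 0. We want delta > 0 with 0 < |t + 1| < delta ⇒ |(4t - 8)/(t - 9) − (6/5)| < eps.
Combining over a common denominator, (4t - 8)/(t - 9) − (6/5) = [(4t - 8)·(-10) − (-12)·(t - 9)] / [(-10)·(t - 9)] = -28(t + 1) / ((-10)(t - 9)).
So |(4t - 8)/(t - 9) − (6/5)| = 28|t + 1| / (10·|t − 9|).
Restrict delta ≤ 5. Then |t + 1| < 5 gives |t − 9| = |(t + 1) + (-10)| ≥ 10 − 5 = 5.
Hence |(4t - 8)/(t - 9) − (6/5)| < 28|t + 1|/(10·5) = (14/25)|t + 1|, which is < eps once |t + 1| < (25/14)eps.
Take delta = min(5, (25/14)eps). Then 0 < |t + 1| < delta forces both bounds, so |(4t - 8)/(t - 9) − (6/5)| < eps.

delta = min(5, (25/14)eps)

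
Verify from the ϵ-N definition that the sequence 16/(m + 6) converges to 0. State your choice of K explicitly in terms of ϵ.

K = 16/ϵ

Suppose ϵ > 0. For m ≥ 1, |16/(m + 6) − 0| = 16/(m + 6) ≤ 16/m.
We need 16/m < ϵ, i.e. m > 16/ϵ.
Take K = 16/ϵ. If m > K then |16/(m + 6)| ≤ 16/m < ϵ.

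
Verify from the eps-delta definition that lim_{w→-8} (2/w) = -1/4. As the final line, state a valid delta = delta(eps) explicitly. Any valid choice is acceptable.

delta = min(4, 16eps)

Let eps > 0 be given. We seek delta > 0 such that 0 < |w + 8| < delta implies |2/w + 1/4| < eps.
|2/w + 1/4| = 2·|-8 − w|/(8·|w|) = 2|w + 8|/(8|w|).
Require delta ≤ 4 so that |w| > 8 − 4 = 4, hence 8|w| > 32.
Then |2/w + 1/4| < 2|w + 8|/32, which is < eps when |w + 8| < 16eps.
Take delta = min(4, 16eps). Then 0 < |w + 8| < delta gives both |w + 8| < 4 and |w + 8| < 16eps, so |2/w + 1/4| < eps.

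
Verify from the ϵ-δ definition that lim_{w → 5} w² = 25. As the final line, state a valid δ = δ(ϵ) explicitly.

δ = min(1, ϵ/11)

Suppose ϵ > 0. We seek δ > 0 with 0 < |w − 5| < δ ⇒ |w² − 25| < ϵ.
Factor: w² − 25 = (w − 5)(w + 5), so |w² − 25| = |w − 5|·|w + 5|.
Impose δ ≤ 1 so that |w| < 6; then |w + 5| ≤ 11.
Hence |w² − 25| ≤ 11|w − 5|, which is < ϵ once |w − 5| < ϵ/11.
Take δ = min(1, ϵ/11). If 0 < |w − 5| < δ then both bounds hold and |w² − 25| ≤ 11|w − 5| < 11·(ϵ/11) = ϵ.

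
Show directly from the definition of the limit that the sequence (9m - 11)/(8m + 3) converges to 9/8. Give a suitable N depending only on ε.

N = (115/64)/ε

Let ε > 0. For m ≥ 1, |(9m - 11)/(8m + 3) − (9/8)| = |-115|/(8(8m + 3)) = 115/(8(8m + 3)).
Since 8m + 3 ≥ 8m for m ≥ 1, this is ≤ 115/(8·8m) = (115/64)/m.
So |(9m - 11)/(8m + 3) − (9/8)| < ε whenever m > (115/64)/ε.
Take N = (115/64)/ε. If m > N then |(9m - 11)/(8m + 3) − (9/8)| ≤ (115/64)/m < ε.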